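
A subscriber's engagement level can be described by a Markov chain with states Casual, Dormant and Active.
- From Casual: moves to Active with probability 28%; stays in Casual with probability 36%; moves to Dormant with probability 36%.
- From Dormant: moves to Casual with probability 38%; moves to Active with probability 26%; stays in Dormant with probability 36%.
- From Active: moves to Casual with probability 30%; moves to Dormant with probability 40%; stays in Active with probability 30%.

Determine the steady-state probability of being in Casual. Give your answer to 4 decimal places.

0.3507

Let the stationary distribution be π with π = πP and π_1 + π_2 + π_3 = 1.
π_1 = 0.36·π_1 + 0.38·π_2 + 0.3·π_3
π_2 = 0.36·π_1 + 0.36·π_2 + 0.4·π_3
Solving with the normalization constraint gives π = (0.3507, 0.3711, 0.2781).
So the stationary probability of Casual is 0.3507.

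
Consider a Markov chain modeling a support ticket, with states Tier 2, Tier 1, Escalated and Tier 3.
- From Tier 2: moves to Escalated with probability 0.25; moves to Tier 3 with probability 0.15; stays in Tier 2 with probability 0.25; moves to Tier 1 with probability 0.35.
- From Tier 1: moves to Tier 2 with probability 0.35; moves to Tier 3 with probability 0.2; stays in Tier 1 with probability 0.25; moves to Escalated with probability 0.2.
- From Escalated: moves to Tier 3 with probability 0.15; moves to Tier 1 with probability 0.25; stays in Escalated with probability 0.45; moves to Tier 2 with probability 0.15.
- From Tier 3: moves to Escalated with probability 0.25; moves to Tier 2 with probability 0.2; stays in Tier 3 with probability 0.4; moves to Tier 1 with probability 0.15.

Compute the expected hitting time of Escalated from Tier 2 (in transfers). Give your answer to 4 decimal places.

4.2359

Let t(s) be the expected number of transfers to first reach Escalated from state s, with t(Escalated) = 0. Conditioning on the first transfer:
t(Tier 2) = 1 + 0.25·t(Tier 2) + 0.35·t(Tier 1) + 0.15·t(Tier 3)
t(Tier 1) = 1 + 0.35·t(Tier 2) + 0.25·t(Tier 1) + 0.2·t(Tier 3)
t(Tier 3) = 1 + 0.2·t(Tier 2) + 0.15·t(Tier 1) + 0.4·t(Tier 3)
Solving: t(Tier 2) = 4.2359, t(Tier 1) = 4.4261, t(Tier 3) = 4.1852.
Expected transfers from Tier 2 to Escalated: 4.2359.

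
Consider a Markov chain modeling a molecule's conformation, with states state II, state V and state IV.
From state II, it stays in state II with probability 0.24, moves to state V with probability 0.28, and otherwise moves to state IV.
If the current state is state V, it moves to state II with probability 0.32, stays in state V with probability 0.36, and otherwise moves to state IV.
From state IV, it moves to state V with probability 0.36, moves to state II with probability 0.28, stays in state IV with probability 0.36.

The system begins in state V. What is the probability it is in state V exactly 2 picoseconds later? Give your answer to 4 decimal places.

0.3344

Sum over the intermediate state after 1 picosecond:
P = P(state V→state II)·P(state II→state V) + P(state V→state V)·P(state V→state V) + P(state V→state IV)·P(state IV→state V)
  = 0.32×0.28 + 0.36×0.36 + 0.32×0.36
  = 0.0896 + 0.1296 + 0.1152 = 0.3344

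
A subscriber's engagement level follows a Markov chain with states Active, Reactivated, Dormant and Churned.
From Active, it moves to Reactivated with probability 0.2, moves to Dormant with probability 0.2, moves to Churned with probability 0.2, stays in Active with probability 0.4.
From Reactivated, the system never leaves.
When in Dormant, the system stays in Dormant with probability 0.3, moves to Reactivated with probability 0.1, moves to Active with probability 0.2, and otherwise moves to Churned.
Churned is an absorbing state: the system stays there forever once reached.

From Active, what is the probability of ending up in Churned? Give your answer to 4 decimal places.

0.5789

Let h(s) be the probability of absorption at Churned starting from transient state s. Then h(Churned) = 1 and h(Reactivated) = 0. By first-step analysis:
h(Active) = 0.4·h(Active) + 0.2·0 + 0.2·h(Dormant) + 0.2·1
h(Dormant) = 0.2·h(Active) + 0.1·0 + 0.3·h(Dormant) + 0.4·1
Solving: h(Active) = 0.5789, h(Dormant) = 0.7368.
Starting from Active, the probability is 0.5789.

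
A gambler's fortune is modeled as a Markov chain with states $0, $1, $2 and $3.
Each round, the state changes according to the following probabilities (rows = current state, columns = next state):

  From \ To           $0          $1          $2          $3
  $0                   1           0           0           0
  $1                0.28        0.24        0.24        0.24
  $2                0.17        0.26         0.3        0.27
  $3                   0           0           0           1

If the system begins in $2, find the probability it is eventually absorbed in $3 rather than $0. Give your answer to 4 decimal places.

0.5698

Let h(s) be the probability of absorption at $3 starting from transient state s. Then h($3) = 1 and h($0) = 0. By first-step analysis:
h($1) = 0.28·0 + 0.24·h($1) + 0.24·h($2) + 0.24·1
h($2) = 0.17·0 + 0.26·h($1) + 0.3·h($2) + 0.27·1
Solving: h($1) = 0.4957, h($2) = 0.5698.
Starting from $2, the probability is 0.5698.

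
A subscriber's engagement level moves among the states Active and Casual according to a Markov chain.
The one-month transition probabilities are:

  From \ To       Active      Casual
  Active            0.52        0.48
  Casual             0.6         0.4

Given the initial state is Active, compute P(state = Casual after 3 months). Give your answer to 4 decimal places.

Propagate the distribution vector 3 months from Active.
After 0 months: (1.0000, 0.0000)
After 1 month: (0.5200, 0.4800)
After 2 months: (0.5584, 0.4416)
After 3 months: (0.5553, 0.4447)
P(in Casual after 3 months) = 0.4447

0.4447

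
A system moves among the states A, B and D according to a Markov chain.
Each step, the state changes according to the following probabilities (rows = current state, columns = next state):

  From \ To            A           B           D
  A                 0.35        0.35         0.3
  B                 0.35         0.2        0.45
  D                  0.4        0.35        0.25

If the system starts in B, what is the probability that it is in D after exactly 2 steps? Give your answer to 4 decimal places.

Sum over the intermediate state after 1 step:
P = P(B→A)·P(A→D) + P(B→B)·P(B→D) + P(B→D)·P(D→D)
  = 0.35×0.3 + 0.2×0.45 + 0.45×0.25
  = 0.1050 + 0.0900 + 0.1125 = 0.3075

0.3075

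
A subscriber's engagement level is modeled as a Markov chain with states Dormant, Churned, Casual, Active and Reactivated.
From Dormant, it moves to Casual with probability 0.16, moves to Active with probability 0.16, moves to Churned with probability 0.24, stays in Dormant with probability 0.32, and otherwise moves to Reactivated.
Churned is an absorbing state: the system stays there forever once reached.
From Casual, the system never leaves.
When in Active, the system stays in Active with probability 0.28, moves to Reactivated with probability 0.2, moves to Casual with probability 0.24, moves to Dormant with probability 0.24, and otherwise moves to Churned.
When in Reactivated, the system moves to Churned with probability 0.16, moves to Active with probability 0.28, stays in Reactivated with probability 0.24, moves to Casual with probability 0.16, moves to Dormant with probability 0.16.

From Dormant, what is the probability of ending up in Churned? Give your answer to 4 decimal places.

0.5149

Let h(s) be the probability of absorption at Churned starting from transient state s. Then h(Churned) = 1 and h(Casual) = 0. By first-step analysis:
h(Dormant) = 0.32·h(Dormant) + 0.24·1 + 0.16·0 + 0.16·h(Active) + 0.12·h(Reactivated)
h(Active) = 0.24·h(Dormant) + 0.04·1 + 0.24·0 + 0.28·h(Active) + 0.2·h(Reactivated)
h(Reactivated) = 0.16·h(Dormant) + 0.16·1 + 0.16·0 + 0.28·h(Active) + 0.24·h(Reactivated)
Solving: h(Dormant) = 0.5149, h(Active) = 0.3518, h(Reactivated) = 0.4485.
Starting from Dormant, the probability is 0.5149.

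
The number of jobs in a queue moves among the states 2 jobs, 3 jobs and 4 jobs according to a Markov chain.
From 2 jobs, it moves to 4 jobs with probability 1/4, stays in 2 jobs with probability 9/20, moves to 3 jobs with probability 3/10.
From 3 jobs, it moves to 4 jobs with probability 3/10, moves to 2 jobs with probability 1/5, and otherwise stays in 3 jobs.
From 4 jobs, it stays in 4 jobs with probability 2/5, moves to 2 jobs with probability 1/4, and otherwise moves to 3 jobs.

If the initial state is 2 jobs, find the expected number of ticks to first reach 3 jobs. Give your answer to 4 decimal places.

Let t(s) be the expected number of ticks to first reach 3 jobs from state s, with t(3 jobs) = 0. Conditioning on the first tick:
t(2 jobs) = 1 + 0.45·t(2 jobs) + 0.25·t(4 jobs)
t(4 jobs) = 1 + 0.25·t(2 jobs) + 0.4·t(4 jobs)
Solving: t(2 jobs) = 3.1776, t(4 jobs) = 2.9907.
Expected ticks from 2 jobs to 3 jobs: 3.1776.

3.1776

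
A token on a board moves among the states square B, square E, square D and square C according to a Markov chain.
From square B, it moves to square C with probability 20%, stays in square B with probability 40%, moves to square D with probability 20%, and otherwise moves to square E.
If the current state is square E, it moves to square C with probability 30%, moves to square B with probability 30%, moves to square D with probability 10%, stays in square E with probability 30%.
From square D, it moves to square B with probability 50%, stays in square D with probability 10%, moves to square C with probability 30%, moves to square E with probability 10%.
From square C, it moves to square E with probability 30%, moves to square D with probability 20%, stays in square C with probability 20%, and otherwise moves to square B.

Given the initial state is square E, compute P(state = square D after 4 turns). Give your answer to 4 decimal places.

Propagate the distribution vector 4 turns from square E.
After 0 turns: (0.0000, 1.0000, 0.0000, 0.0000)
After 1 turn: (0.3000, 0.3000, 0.1000, 0.3000)
After 2 turns: (0.3500, 0.2500, 0.1600, 0.2400)
After 3 turns: (0.3670, 0.2330, 0.1590, 0.2410)
After 4 turns: (0.3685, 0.2315, 0.1608, 0.2392)
P(in square D after 4 turns) = 0.1608

0.1608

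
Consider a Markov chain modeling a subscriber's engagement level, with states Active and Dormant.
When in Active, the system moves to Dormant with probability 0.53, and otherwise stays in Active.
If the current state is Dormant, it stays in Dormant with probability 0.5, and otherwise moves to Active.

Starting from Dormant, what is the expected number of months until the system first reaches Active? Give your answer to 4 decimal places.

2.0000

Let t(s) be the expected number of months to first reach Active from state s, with t(Active) = 0. Conditioning on the first month:
t(Dormant) = 1 + 0.5·t(Dormant)
Solving: t(Dormant) = 2.0000.
Expected months from Dormant to Active: 2.0000.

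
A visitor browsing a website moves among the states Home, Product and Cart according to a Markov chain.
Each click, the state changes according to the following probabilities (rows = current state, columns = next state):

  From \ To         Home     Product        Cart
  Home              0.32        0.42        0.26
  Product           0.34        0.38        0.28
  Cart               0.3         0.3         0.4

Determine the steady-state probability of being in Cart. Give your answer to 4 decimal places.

Let the stationary distribution be π with π = πP and π_1 + π_2 + π_3 = 1.
π_1 = 0.32·π_1 + 0.34·π_2 + 0.3·π_3
π_2 = 0.42·π_1 + 0.38·π_2 + 0.3·π_3
Solving with the normalization constraint gives π = (0.3211, 0.3680, 0.3109).
So the stationary probability of Cart is 0.3109.

0.3109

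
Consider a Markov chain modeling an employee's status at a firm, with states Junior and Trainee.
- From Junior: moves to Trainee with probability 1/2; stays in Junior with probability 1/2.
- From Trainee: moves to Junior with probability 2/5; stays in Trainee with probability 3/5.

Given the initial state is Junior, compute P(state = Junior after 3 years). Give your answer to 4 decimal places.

0.4450

Propagate the distribution vector 3 years from Junior.
After 0 years: (1.0000, 0.0000)
After 1 year: (0.5000, 0.5000)
After 2 years: (0.4500, 0.5500)
After 3 years: (0.4450, 0.5550)
P(in Junior after 3 years) = 0.4450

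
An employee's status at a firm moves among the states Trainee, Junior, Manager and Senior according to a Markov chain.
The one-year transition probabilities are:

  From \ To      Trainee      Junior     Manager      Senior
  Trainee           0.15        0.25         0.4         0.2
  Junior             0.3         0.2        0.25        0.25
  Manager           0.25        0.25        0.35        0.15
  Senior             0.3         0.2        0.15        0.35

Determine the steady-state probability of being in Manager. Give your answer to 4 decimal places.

Let the stationary distribution be π with π = πP and π_1 + π_2 + π_3 + π_4 = 1.
π_1 = 0.15·π_1 + 0.3·π_2 + 0.25·π_3 + 0.3·π_4
π_2 = 0.25·π_1 + 0.2·π_2 + 0.25·π_3 + 0.2·π_4
π_3 = 0.4·π_1 + 0.25·π_2 + 0.35·π_3 + 0.15·π_4
Solving with the normalization constraint gives π = (0.2481, 0.2271, 0.2934, 0.2314).
So the stationary probability of Manager is 0.2934.

0.2934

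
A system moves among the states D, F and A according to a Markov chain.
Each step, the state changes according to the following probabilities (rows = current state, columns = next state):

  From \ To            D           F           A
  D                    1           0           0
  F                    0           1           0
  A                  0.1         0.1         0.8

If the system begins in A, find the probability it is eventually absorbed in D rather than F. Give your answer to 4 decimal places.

0.5000

Let h(s) be the probability of absorption at D starting from transient state s. Then h(D) = 1 and h(F) = 0. By first-step analysis:
h(A) = 0.1·1 + 0.1·0 + 0.8·h(A)
Solving: h(A) = 0.5000.
Starting from A, the probability is 0.5000.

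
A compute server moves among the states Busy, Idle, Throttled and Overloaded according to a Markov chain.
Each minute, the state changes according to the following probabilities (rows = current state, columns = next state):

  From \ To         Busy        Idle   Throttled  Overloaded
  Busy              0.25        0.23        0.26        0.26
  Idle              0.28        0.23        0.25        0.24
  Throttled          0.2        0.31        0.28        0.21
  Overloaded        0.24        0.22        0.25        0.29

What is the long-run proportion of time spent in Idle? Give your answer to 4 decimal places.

Let the stationary distribution be π with π = πP and π_1 + π_2 + π_3 + π_4 = 1.
π_1 = 0.25·π_1 + 0.28·π_2 + 0.2·π_3 + 0.24·π_4
π_2 = 0.23·π_1 + 0.23·π_2 + 0.31·π_3 + 0.22·π_4
π_3 = 0.26·π_1 + 0.25·π_2 + 0.28·π_3 + 0.25·π_4
Solving with the normalization constraint gives π = (0.2419, 0.2483, 0.2602, 0.2495).
So the stationary probability of Idle is 0.2483.

0.2483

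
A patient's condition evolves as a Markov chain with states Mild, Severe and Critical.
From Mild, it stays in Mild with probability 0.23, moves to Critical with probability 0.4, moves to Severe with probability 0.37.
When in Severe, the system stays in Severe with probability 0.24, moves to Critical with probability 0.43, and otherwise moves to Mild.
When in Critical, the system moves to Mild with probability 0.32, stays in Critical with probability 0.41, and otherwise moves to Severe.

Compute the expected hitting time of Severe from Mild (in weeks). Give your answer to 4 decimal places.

3.0340

Let t(s) be the expected number of weeks to first reach Severe from state s, with t(Severe) = 0. Conditioning on the first week:
t(Mild) = 1 + 0.23·t(Mild) + 0.4·t(Critical)
t(Critical) = 1 + 0.32·t(Mild) + 0.41·t(Critical)
Solving: t(Mild) = 3.0340, t(Critical) = 3.3405.
Expected weeks from Mild to Severe: 3.0340.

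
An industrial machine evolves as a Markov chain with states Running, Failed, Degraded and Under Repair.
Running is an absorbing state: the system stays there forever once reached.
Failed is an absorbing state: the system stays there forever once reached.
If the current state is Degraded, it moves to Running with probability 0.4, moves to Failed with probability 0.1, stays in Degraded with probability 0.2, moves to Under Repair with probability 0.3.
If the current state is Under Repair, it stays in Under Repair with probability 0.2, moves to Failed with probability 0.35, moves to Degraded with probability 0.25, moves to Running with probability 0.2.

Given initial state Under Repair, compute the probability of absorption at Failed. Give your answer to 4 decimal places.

0.5398

Let h(s) be the probability of absorption at Failed starting from transient state s. Then h(Failed) = 1 and h(Running) = 0. By first-step analysis:
h(Degraded) = 0.4·0 + 0.1·1 + 0.2·h(Degraded) + 0.3·h(Under Repair)
h(Under Repair) = 0.2·0 + 0.35·1 + 0.25·h(Degraded) + 0.2·h(Under Repair)
Solving: h(Degraded) = 0.3274, h(Under Repair) = 0.5398.
Starting from Under Repair, the probability is 0.5398.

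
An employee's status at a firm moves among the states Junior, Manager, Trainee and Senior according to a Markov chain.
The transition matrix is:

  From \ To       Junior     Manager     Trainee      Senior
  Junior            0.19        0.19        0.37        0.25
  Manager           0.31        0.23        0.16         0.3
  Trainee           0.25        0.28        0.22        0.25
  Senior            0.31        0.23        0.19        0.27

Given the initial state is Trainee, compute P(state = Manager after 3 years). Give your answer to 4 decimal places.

Propagate the distribution vector 3 years from Trainee.
After 0 years: (0.0000, 0.0000, 1.0000, 0.0000)
After 1 year: (0.2500, 0.2800, 0.2200, 0.2500)
After 2 years: (0.2668, 0.2310, 0.2332, 0.2690)
After 3 years: (0.2640, 0.2310, 0.2381, 0.2669)
P(in Manager after 3 years) = 0.2310

0.2310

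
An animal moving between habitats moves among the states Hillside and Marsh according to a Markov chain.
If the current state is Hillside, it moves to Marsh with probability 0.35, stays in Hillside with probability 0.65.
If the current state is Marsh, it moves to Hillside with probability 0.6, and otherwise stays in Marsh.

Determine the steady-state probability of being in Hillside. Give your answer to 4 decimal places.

0.6316

Let the stationary distribution be π with π = πP and π_1 + π_2 = 1.
π_1 = 0.65·π_1 + 0.6·π_2
Solving with the normalization constraint gives π = (0.6316, 0.3684).
So the stationary probability of Hillside is 0.6316.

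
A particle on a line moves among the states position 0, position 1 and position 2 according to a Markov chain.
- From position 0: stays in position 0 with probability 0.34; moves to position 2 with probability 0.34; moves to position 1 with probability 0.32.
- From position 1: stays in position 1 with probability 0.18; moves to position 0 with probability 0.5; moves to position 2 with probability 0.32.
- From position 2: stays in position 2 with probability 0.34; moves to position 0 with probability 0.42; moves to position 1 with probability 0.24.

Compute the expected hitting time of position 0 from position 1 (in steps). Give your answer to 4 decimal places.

Let t(s) be the expected number of steps to first reach position 0 from state s, with t(position 0) = 0. Conditioning on the first step:
t(position 1) = 1 + 0.18·t(position 1) + 0.32·t(position 2)
t(position 2) = 1 + 0.24·t(position 1) + 0.34·t(position 2)
Solving: t(position 1) = 2.1102, t(position 2) = 2.2825.
Expected steps from position 1 to position 0: 2.1102.

2.1102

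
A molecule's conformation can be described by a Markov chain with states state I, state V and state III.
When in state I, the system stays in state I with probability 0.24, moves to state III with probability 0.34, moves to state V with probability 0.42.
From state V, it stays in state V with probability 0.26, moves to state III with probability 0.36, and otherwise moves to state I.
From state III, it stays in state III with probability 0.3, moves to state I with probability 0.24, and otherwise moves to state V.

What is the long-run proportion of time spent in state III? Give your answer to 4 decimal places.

Let the stationary distribution be π with π = πP and π_1 + π_2 + π_3 = 1.
π_1 = 0.24·π_1 + 0.38·π_2 + 0.24·π_3
π_2 = 0.42·π_1 + 0.26·π_2 + 0.46·π_3
Solving with the normalization constraint gives π = (0.2923, 0.3736, 0.3341).
So the stationary probability of state III is 0.3341.

0.3341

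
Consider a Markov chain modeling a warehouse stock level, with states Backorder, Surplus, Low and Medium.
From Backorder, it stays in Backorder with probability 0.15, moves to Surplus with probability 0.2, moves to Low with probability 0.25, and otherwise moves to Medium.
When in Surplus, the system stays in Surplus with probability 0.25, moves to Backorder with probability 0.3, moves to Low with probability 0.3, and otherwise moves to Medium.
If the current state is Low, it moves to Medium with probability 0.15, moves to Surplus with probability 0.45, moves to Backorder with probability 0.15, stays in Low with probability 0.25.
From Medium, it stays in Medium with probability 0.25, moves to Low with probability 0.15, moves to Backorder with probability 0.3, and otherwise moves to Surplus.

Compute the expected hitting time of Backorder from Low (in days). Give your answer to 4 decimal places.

4.3836

Let t(s) be the expected number of days to first reach Backorder from state s, with t(Backorder) = 0. Conditioning on the first day:
t(Surplus) = 1 + 0.25·t(Surplus) + 0.3·t(Low) + 0.15·t(Medium)
t(Low) = 1 + 0.45·t(Surplus) + 0.25·t(Low) + 0.15·t(Medium)
t(Medium) = 1 + 0.3·t(Surplus) + 0.15·t(Low) + 0.25·t(Medium)
Solving: t(Surplus) = 3.8356, t(Low) = 4.3836, t(Medium) = 3.7443.
Expected days from Low to Backorder: 4.3836.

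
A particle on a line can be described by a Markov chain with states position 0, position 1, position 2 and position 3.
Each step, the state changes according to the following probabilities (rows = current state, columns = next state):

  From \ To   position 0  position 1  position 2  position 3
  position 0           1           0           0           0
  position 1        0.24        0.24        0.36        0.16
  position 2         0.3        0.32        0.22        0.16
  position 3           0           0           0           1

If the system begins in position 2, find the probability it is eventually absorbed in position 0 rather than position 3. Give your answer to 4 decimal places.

0.6382

Let h(s) be the probability of absorption at position 0 starting from transient state s. Then h(position 0) = 1 and h(position 3) = 0. By first-step analysis:
h(position 1) = 0.24·1 + 0.24·h(position 1) + 0.36·h(position 2) + 0.16·0
h(position 2) = 0.3·1 + 0.32·h(position 1) + 0.22·h(position 2) + 0.16·0
Solving: h(position 1) = 0.6181, h(position 2) = 0.6382.
Starting from position 2, the probability is 0.6382.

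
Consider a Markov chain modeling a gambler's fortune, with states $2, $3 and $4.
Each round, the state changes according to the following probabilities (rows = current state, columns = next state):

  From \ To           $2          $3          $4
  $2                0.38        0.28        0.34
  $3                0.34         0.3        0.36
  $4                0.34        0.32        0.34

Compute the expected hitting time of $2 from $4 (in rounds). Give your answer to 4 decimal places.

Let t(s) be the expected number of rounds to first reach $2 from state s, with t($2) = 0. Conditioning on the first round:
t($3) = 1 + 0.3·t($3) + 0.36·t($4)
t($4) = 1 + 0.32·t($3) + 0.34·t($4)
Solving: t($3) = 2.9412, t($4) = 2.9412.
Expected rounds from $4 to $2: 2.9412.

2.9412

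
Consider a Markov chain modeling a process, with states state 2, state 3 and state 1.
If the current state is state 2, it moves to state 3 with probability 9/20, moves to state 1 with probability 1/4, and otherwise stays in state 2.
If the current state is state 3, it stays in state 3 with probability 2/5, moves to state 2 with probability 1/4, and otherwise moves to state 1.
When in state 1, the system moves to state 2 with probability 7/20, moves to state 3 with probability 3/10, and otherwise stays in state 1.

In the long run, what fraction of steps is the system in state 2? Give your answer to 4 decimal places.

0.2969

Let the stationary distribution be π with π = πP and π_1 + π_2 + π_3 = 1.
π_1 = 0.3·π_1 + 0.25·π_2 + 0.35·π_3
π_2 = 0.45·π_1 + 0.4·π_2 + 0.3·π_3
Solving with the normalization constraint gives π = (0.2969, 0.3828, 0.3203).
So the stationary probability of state 2 is 0.2969.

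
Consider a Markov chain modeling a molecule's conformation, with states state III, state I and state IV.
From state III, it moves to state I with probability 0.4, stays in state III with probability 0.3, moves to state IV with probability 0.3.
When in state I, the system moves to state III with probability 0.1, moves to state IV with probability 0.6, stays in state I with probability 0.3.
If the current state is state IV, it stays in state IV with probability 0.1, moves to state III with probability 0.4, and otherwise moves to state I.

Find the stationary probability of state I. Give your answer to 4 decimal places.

0.3953

Let the stationary distribution be π with π = πP and π_1 + π_2 + π_3 = 1.
π_1 = 0.3·π_1 + 0.1·π_2 + 0.4·π_3
π_2 = 0.4·π_1 + 0.3·π_2 + 0.5·π_3
Solving with the normalization constraint gives π = (0.2558, 0.3953, 0.3488).
So the stationary probability of state I is 0.3953.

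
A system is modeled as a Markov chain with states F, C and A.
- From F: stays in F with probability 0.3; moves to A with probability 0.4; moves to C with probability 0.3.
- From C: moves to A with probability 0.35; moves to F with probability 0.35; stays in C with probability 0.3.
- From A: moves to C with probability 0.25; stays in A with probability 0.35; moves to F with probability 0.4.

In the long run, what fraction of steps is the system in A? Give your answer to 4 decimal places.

Let the stationary distribution be π with π = πP and π_1 + π_2 + π_3 = 1.
π_1 = 0.3·π_1 + 0.35·π_2 + 0.4·π_3
π_2 = 0.3·π_1 + 0.3·π_2 + 0.25·π_3
Solving with the normalization constraint gives π = (0.3508, 0.2816, 0.3675).
So the stationary probability of A is 0.3675.

0.3675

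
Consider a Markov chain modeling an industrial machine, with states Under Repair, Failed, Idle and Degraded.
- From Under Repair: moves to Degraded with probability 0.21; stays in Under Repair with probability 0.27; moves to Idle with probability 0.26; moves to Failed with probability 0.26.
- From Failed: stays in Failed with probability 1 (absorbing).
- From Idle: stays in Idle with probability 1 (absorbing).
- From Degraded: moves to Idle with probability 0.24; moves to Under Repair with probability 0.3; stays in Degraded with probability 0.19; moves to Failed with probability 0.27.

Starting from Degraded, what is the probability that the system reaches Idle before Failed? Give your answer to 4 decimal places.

0.4793

Let h(s) be the probability of absorption at Idle starting from transient state s. Then h(Idle) = 1 and h(Failed) = 0. By first-step analysis:
h(Under Repair) = 0.27·h(Under Repair) + 0.26·0 + 0.26·1 + 0.21·h(Degraded)
h(Degraded) = 0.3·h(Under Repair) + 0.27·0 + 0.24·1 + 0.19·h(Degraded)
Solving: h(Under Repair) = 0.4940, h(Degraded) = 0.4793.
Starting from Degraded, the probability is 0.4793.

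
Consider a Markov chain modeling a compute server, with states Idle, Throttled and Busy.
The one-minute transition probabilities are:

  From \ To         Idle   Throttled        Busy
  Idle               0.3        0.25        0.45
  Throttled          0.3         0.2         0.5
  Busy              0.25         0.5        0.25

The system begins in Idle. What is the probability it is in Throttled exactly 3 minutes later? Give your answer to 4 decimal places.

0.3256

Propagate the distribution vector 3 minutes from Idle.
After 0 minutes: (1.0000, 0.0000, 0.0000)
After 1 minute: (0.3000, 0.2500, 0.4500)
After 2 minutes: (0.2775, 0.3500, 0.3725)
After 3 minutes: (0.2814, 0.3256, 0.3930)
P(in Throttled after 3 minutes) = 0.3256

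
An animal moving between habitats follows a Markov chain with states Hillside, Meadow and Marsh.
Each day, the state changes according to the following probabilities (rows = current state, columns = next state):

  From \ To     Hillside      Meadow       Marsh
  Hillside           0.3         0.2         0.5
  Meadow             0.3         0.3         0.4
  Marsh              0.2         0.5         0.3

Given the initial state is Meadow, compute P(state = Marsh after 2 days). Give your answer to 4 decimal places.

Sum over the intermediate state after 1 day:
P = P(Meadow→Hillside)·P(Hillside→Marsh) + P(Meadow→Meadow)·P(Meadow→Marsh) + P(Meadow→Marsh)·P(Marsh→Marsh)
  = 0.3×0.5 + 0.3×0.4 + 0.4×0.3
  = 0.1500 + 0.1200 + 0.1200 = 0.3900

0.3900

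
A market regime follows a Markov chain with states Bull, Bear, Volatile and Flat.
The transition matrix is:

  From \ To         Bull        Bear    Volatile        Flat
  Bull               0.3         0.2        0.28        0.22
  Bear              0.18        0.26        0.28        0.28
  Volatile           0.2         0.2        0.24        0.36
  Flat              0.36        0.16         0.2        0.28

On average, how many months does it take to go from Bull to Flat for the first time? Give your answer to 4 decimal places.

3.6974

Let t(s) be the expected number of months to first reach Flat from state s, with t(Flat) = 0. Conditioning on the first month:
t(Bull) = 1 + 0.3·t(Bull) + 0.2·t(Bear) + 0.28·t(Volatile)
t(Bear) = 1 + 0.18·t(Bull) + 0.26·t(Bear) + 0.28·t(Volatile)
t(Volatile) = 1 + 0.2·t(Bull) + 0.2·t(Bear) + 0.24·t(Volatile)
Solving: t(Bull) = 3.6974, t(Bear) = 3.4614, t(Volatile) = 3.1997.
Expected months from Bull to Flat: 3.6974.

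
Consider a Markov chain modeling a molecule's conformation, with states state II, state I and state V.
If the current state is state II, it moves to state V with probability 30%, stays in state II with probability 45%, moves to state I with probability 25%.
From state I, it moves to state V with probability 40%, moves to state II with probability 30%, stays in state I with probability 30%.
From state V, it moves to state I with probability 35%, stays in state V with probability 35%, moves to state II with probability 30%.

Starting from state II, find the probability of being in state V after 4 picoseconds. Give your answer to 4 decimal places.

Propagate the distribution vector 4 picoseconds from state II.
After 0 picoseconds: (1.0000, 0.0000, 0.0000)
After 1 picosecond: (0.4500, 0.2500, 0.3000)
After 2 picoseconds: (0.3675, 0.2925, 0.3400)
After 3 picoseconds: (0.3551, 0.2986, 0.3463)
After 4 picoseconds: (0.3533, 0.2996, 0.3472)
P(in state V after 4 picoseconds) = 0.3472

0.3472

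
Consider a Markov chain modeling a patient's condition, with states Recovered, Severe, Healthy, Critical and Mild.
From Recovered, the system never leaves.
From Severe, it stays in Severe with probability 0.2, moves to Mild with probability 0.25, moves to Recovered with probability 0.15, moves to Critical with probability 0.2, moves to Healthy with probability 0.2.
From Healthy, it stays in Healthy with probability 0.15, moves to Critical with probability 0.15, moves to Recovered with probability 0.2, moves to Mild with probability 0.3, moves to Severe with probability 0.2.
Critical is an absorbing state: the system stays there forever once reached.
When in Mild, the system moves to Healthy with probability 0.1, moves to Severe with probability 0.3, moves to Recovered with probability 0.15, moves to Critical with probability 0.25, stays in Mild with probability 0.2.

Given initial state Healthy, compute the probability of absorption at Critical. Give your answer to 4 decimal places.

0.5165

Let h(s) be the probability of absorption at Critical starting from transient state s. Then h(Critical) = 1 and h(Recovered) = 0. By first-step analysis:
h(Severe) = 0.15·0 + 0.2·h(Severe) + 0.2·h(Healthy) + 0.2·1 + 0.25·h(Mild)
h(Healthy) = 0.2·0 + 0.2·h(Severe) + 0.15·h(Healthy) + 0.15·1 + 0.3·h(Mild)
h(Mild) = 0.15·0 + 0.3·h(Severe) + 0.1·h(Healthy) + 0.25·1 + 0.2·h(Mild)
Solving: h(Severe) = 0.5629, h(Healthy) = 0.5165, h(Mild) = 0.5882.
Starting from Healthy, the probability is 0.5165.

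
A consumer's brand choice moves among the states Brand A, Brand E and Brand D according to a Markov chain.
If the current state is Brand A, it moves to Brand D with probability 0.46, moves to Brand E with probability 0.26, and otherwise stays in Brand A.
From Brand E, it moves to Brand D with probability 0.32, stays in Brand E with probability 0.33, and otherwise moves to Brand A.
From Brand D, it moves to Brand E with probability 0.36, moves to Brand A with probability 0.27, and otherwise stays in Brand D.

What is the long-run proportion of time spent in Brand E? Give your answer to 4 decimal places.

0.3205

Let the stationary distribution be π with π = πP and π_1 + π_2 + π_3 = 1.
π_1 = 0.28·π_1 + 0.35·π_2 + 0.27·π_3
π_2 = 0.26·π_1 + 0.33·π_2 + 0.36·π_3
Solving with the normalization constraint gives π = (0.2986, 0.3205, 0.3809).
So the stationary probability of Brand E is 0.3205.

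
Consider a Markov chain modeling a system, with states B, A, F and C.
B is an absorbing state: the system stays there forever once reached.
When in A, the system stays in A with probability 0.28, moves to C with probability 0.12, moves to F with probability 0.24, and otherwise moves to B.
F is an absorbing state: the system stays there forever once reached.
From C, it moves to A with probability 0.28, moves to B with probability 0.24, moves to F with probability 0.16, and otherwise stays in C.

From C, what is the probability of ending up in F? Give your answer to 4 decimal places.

Let h(s) be the probability of absorption at F starting from transient state s. Then h(F) = 1 and h(B) = 0. By first-step analysis:
h(A) = 0.36·0 + 0.28·h(A) + 0.24·1 + 0.12·h(C)
h(C) = 0.24·0 + 0.28·h(A) + 0.16·1 + 0.32·h(C)
Solving: h(A) = 0.4000, h(C) = 0.4000.
Starting from C, the probability is 0.4000.

0.4000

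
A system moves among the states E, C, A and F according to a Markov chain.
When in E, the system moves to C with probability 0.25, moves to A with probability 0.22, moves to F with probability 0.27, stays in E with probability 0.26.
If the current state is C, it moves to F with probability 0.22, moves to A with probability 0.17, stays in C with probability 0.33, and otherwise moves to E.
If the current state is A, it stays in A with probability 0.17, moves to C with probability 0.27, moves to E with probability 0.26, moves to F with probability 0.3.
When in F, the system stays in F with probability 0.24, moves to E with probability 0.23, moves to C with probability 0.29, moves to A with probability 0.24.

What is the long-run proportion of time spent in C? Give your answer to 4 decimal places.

0.2871

Let the stationary distribution be π with π = πP and π_1 + π_2 + π_3 + π_4 = 1.
π_1 = 0.26·π_1 + 0.28·π_2 + 0.26·π_3 + 0.23·π_4
π_2 = 0.25·π_1 + 0.33·π_2 + 0.27·π_3 + 0.29·π_4
π_3 = 0.22·π_1 + 0.17·π_2 + 0.17·π_3 + 0.24·π_4
Solving with the normalization constraint gives π = (0.2581, 0.2871, 0.2007, 0.2540).
So the stationary probability of C is 0.2871.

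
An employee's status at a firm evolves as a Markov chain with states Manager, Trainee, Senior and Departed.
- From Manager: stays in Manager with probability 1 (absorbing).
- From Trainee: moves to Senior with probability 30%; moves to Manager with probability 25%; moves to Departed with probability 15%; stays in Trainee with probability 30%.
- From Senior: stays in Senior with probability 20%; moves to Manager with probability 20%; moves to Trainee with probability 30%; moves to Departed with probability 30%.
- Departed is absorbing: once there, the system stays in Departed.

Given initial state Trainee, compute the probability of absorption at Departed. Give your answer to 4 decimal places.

0.4468

Let h(s) be the probability of absorption at Departed starting from transient state s. Then h(Departed) = 1 and h(Manager) = 0. By first-step analysis:
h(Trainee) = 0.25·0 + 0.3·h(Trainee) + 0.3·h(Senior) + 0.15·1
h(Senior) = 0.2·0 + 0.3·h(Trainee) + 0.2·h(Senior) + 0.3·1
Solving: h(Trainee) = 0.4468, h(Senior) = 0.5426.
Starting from Trainee, the probability is 0.4468.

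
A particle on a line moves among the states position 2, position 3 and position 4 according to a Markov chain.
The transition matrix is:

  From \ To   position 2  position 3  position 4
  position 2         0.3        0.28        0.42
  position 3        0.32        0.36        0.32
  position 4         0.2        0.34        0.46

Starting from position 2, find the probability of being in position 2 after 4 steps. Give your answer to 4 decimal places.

Propagate the distribution vector 4 steps from position 2.
After 0 steps: (1.0000, 0.0000, 0.0000)
After 1 step: (0.3000, 0.2800, 0.4200)
After 2 steps: (0.2636, 0.3276, 0.4088)
After 3 steps: (0.2657, 0.3307, 0.4036)
After 4 steps: (0.2663, 0.3307, 0.4031)
P(in position 2 after 4 steps) = 0.2663

0.2663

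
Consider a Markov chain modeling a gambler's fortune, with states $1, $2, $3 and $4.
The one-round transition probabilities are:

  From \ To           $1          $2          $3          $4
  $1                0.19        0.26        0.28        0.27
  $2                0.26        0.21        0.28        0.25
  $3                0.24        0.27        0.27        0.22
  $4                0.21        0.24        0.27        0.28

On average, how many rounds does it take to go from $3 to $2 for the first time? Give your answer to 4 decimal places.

3.8401

Let t(s) be the expected number of rounds to first reach $2 from state s, with t($2) = 0. Conditioning on the first round:
t($1) = 1 + 0.19·t($1) + 0.28·t($3) + 0.27·t($4)
t($3) = 1 + 0.24·t($1) + 0.27·t($3) + 0.22·t($4)
t($4) = 1 + 0.21·t($1) + 0.27·t($3) + 0.28·t($4)
Solving: t($1) = 3.8824, t($3) = 3.8401, t($4) = 3.9613.
Expected rounds from $3 to $2: 3.8401.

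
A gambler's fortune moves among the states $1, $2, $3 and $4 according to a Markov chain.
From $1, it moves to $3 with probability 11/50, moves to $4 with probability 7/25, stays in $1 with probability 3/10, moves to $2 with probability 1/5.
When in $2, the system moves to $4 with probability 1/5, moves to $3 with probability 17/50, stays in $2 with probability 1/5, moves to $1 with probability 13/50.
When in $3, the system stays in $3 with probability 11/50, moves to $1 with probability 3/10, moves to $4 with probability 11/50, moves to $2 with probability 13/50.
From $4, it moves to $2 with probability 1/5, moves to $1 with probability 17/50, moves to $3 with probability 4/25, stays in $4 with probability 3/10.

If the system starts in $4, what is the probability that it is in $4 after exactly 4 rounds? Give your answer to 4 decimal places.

0.2542

Propagate the distribution vector 4 rounds from $4.
After 0 rounds: (0.0000, 0.0000, 0.0000, 1.0000)
After 1 round: (0.3400, 0.2000, 0.1600, 0.3000)
After 2 rounds: (0.3040, 0.2096, 0.2260, 0.2604)
After 3 rounds: (0.3020, 0.2136, 0.2295, 0.2549)
After 4 rounds: (0.3017, 0.2138, 0.2303, 0.2542)
P(in $4 after 4 rounds) = 0.2542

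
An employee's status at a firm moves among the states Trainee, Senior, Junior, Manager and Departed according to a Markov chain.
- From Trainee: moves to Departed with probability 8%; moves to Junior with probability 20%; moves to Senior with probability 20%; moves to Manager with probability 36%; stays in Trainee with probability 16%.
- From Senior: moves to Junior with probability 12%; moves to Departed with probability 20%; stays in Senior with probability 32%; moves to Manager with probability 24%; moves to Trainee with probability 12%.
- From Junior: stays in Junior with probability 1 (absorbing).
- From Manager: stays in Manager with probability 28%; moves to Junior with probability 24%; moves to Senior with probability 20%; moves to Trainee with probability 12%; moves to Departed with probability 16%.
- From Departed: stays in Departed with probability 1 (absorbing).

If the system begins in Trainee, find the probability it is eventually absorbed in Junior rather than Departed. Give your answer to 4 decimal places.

0.5954

Let h(s) be the probability of absorption at Junior starting from transient state s. Then h(Junior) = 1 and h(Departed) = 0. By first-step analysis:
h(Trainee) = 0.16·h(Trainee) + 0.2·h(Senior) + 0.2·1 + 0.36·h(Manager) + 0.08·0
h(Senior) = 0.12·h(Trainee) + 0.32·h(Senior) + 0.12·1 + 0.24·h(Manager) + 0.2·0
h(Manager) = 0.12·h(Trainee) + 0.2·h(Senior) + 0.24·1 + 0.28·h(Manager) + 0.16·0
Solving: h(Trainee) = 0.5954, h(Senior) = 0.4814, h(Manager) = 0.5663.
Starting from Trainee, the probability is 0.5954.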